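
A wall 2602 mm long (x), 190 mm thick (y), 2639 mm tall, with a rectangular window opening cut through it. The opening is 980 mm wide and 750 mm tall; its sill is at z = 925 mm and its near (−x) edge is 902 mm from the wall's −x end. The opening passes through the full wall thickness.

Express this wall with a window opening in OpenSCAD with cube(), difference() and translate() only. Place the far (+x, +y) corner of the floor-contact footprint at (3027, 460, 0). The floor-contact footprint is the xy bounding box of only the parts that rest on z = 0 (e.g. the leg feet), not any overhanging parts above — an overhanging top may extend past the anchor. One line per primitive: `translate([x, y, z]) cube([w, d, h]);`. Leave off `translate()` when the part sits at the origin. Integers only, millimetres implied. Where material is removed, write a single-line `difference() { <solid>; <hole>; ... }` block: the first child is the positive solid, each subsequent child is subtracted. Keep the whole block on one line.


difference() { translate([425, 270, 0]) cube([2602, 190, 2639]); translate([1327, 270, 925]) cube([980, 190, 750]); }


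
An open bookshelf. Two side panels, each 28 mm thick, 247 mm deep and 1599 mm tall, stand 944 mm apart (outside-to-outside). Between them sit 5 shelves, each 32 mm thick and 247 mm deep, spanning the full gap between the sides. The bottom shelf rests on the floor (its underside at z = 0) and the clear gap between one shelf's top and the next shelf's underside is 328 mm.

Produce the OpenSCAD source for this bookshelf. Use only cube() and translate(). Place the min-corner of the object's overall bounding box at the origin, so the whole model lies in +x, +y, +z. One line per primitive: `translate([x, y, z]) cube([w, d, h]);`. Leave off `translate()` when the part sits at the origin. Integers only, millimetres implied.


cube([28, 247, 1599]);
translate([916, 0, 0]) cube([28, 247, 1599]);
translate([28, 0, 0]) cube([888, 247, 32]);
translate([28, 0, 360]) cube([888, 247, 32]);
translate([28, 0, 720]) cube([888, 247, 32]);
translate([28, 0, 1080]) cube([888, 247, 32]);
translate([28, 0, 1440]) cube([888, 247, 32]);


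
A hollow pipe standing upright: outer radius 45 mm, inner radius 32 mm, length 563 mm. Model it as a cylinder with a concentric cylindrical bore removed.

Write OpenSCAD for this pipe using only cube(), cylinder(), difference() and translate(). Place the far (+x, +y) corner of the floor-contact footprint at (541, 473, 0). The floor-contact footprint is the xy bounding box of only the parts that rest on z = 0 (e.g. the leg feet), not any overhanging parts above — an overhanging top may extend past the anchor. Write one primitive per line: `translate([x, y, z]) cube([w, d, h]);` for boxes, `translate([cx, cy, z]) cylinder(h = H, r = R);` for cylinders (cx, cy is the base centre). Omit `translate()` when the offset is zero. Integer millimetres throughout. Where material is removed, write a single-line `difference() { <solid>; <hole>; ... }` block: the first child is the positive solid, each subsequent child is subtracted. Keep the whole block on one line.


difference() { translate([496, 428, 0]) cylinder(h = 563, r = 45); translate([496, 428, 0]) cylinder(h = 563, r = 32); }


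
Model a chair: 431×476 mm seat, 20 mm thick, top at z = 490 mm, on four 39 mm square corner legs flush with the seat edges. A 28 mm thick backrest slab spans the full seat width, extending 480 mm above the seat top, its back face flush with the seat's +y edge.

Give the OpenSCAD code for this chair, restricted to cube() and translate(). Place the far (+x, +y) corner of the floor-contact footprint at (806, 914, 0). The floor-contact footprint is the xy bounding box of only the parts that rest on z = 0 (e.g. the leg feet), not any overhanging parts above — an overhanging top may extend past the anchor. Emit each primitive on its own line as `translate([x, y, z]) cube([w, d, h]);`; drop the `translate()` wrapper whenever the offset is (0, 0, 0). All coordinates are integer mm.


// leg_h = 490 - 20 = 470
translate([375, 438, 470]) cube([431, 476, 20]);
translate([375, 438, 0]) cube([39, 39, 470]);
translate([767, 438, 0]) cube([39, 39, 470]);
translate([375, 875, 0]) cube([39, 39, 470]);
translate([767, 875, 0]) cube([39, 39, 470]);
translate([375, 886, 490]) cube([431, 28, 480]);


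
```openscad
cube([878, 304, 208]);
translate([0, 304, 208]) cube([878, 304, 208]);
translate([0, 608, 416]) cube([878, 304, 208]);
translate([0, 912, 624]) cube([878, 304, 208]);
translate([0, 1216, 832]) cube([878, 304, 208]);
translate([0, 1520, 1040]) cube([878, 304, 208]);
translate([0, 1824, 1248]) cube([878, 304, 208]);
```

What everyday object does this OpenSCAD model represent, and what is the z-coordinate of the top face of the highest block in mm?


A staircase. The total rise is 1456 mm.

7 identical blocks, each offset up and back from the previous — a staircase. Each step is 208 mm tall and there are 7 of them, so the total rise is 7 × 208 = 1456 mm.


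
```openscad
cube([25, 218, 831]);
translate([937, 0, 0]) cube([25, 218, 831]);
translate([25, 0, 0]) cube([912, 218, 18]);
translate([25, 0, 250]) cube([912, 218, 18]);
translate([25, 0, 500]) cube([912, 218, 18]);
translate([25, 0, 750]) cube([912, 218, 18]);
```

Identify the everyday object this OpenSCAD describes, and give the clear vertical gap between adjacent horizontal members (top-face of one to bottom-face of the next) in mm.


A bookshelf. The clear shelf gap is 232 mm.

Two tall side panels with 4 horizontal boards between them — a bookshelf. The first two shelf undersides are at z = 0 and z = 250; with shelf thickness 18, the clear gap is 250 − 0 − 18 = 232 mm.


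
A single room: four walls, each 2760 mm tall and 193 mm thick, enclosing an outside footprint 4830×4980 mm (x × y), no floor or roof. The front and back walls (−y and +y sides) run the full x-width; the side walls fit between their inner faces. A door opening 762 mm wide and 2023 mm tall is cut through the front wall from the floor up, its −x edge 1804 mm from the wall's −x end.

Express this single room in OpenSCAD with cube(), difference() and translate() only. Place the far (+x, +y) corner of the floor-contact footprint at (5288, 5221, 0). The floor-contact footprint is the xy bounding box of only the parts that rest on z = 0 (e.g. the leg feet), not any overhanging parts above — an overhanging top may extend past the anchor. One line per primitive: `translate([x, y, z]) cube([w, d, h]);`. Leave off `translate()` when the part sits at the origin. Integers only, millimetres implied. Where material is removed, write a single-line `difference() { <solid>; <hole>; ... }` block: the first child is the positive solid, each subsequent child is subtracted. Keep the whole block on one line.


difference() { translate([458, 241, 0]) cube([4830, 193, 2760]); translate([2262, 241, 0]) cube([762, 193, 2023]); }
translate([458, 5028, 0]) cube([4830, 193, 2760]);
translate([458, 434, 0]) cube([193, 4594, 2760]);
translate([5095, 434, 0]) cube([193, 4594, 2760]);


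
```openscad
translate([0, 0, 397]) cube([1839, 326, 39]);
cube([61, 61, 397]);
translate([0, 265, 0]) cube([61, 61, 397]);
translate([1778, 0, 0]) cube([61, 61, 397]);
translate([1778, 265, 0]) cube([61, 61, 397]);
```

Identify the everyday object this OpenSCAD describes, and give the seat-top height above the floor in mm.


A bench. The seat-top height is 436 mm.

A long slab on four corner posts — a bench. The slab sits at z = 397 with thickness 39, so the top is 397 + 39 = 436 mm.


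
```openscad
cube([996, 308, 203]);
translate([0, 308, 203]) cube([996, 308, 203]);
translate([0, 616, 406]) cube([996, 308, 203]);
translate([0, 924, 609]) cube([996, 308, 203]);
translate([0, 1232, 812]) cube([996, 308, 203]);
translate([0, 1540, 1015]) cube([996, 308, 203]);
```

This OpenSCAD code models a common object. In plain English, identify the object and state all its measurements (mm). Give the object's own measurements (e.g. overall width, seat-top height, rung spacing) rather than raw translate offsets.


A straight staircase of 6 solid steps. Each step is 996 mm wide (x), 308 mm deep (y, the going) and 203 mm tall (the rise). The first step rests on the floor; each subsequent step sits one going further in +y and one rise higher in +z, directly behind and above the previous step with no overlap.


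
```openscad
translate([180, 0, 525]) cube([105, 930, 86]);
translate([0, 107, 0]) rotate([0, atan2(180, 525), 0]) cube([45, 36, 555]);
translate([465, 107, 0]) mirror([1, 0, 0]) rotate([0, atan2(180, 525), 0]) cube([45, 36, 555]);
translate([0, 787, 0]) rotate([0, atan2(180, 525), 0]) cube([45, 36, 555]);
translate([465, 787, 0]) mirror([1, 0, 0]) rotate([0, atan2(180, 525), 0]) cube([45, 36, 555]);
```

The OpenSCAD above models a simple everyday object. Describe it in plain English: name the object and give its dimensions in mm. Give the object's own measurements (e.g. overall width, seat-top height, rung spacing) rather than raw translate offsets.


A sawhorse. A 105×930×86 mm beam (x, y, z) sits on two A-frame leg pairs. Each pair is two raked legs of 45×36 mm section (36 mm along y) splaying symmetrically in x. Each leg rises 525 mm vertically over 180 mm of horizontal reach and is 555 mm long along its own axis. Every leg's outer bottom edge rests on the floor and its outer top edge meets a bottom edge of the beam — the left legs (tilting toward +x) meet the beam's −x bottom edge, the right legs (their mirror images, tilting toward −x) meet its +x bottom edge — so the leg tops tuck under the beam, the beam's underside is 525 mm above the floor, and the feet are 465 mm apart outside-to-outside with the beam centred between them. The two leg pairs are set in 107 mm from either end of the beam.


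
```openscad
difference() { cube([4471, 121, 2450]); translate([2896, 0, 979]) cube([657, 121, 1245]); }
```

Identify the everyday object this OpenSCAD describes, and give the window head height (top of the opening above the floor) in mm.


A wall with a window opening. The window head height is 2224 mm.

A wall with a rectangular opening subtracted — a window. Sill at z = 979, opening 1245 mm tall, so the head is at 979 + 1245 = 2224 mm.


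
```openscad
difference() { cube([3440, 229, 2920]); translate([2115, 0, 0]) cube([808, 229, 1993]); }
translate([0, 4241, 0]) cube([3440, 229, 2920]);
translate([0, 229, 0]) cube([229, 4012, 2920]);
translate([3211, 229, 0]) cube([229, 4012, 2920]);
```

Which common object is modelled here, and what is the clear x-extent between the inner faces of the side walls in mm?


A single room. The interior width is 2982 mm.

Four walls enclosing a rectangle with a door in the front wall — a room. Outside width 3440 minus two 229 mm walls gives 2982 mm.


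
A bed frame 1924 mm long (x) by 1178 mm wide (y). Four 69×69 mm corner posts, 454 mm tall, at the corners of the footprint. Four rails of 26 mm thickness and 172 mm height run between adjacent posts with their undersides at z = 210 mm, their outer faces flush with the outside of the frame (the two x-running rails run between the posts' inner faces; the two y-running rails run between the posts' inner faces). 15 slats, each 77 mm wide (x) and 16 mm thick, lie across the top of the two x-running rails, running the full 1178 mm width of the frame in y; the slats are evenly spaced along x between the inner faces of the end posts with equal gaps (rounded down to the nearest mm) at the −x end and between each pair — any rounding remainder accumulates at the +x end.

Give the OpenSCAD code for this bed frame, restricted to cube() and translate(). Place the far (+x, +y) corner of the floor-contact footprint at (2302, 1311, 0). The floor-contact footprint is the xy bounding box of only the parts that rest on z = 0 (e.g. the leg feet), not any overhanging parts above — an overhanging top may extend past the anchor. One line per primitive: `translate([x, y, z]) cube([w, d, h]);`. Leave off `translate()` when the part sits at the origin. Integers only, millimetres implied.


translate([378, 133, 0]) cube([69, 69, 454]);
translate([378, 1242, 0]) cube([69, 69, 454]);
translate([2233, 133, 0]) cube([69, 69, 454]);
translate([2233, 1242, 0]) cube([69, 69, 454]);
translate([447, 133, 210]) cube([1786, 26, 172]);
translate([447, 1285, 210]) cube([1786, 26, 172]);
translate([378, 202, 210]) cube([26, 1040, 172]);
translate([2276, 202, 210]) cube([26, 1040, 172]);
translate([486, 133, 382]) cube([77, 1178, 16]);
translate([602, 133, 382]) cube([77, 1178, 16]);
translate([718, 133, 382]) cube([77, 1178, 16]);
translate([834, 133, 382]) cube([77, 1178, 16]);
translate([950, 133, 382]) cube([77, 1178, 16]);
translate([1066, 133, 382]) cube([77, 1178, 16]);
translate([1182, 133, 382]) cube([77, 1178, 16]);
translate([1298, 133, 382]) cube([77, 1178, 16]);
translate([1414, 133, 382]) cube([77, 1178, 16]);
translate([1530, 133, 382]) cube([77, 1178, 16]);
translate([1646, 133, 382]) cube([77, 1178, 16]);
translate([1762, 133, 382]) cube([77, 1178, 16]);
translate([1878, 133, 382]) cube([77, 1178, 16]);
translate([1994, 133, 382]) cube([77, 1178, 16]);
translate([2110, 133, 382]) cube([77, 1178, 16]);


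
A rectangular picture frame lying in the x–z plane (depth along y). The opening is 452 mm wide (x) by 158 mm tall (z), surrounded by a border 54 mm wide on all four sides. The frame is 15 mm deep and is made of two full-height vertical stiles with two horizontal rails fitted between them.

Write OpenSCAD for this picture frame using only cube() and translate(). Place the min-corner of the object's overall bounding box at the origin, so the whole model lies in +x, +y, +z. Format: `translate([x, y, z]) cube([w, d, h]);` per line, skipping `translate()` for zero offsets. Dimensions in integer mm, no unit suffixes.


cube([54, 15, 266]);
translate([506, 0, 0]) cube([54, 15, 266]);
translate([54, 0, 0]) cube([452, 15, 54]);
translate([54, 0, 212]) cube([452, 15, 54]);


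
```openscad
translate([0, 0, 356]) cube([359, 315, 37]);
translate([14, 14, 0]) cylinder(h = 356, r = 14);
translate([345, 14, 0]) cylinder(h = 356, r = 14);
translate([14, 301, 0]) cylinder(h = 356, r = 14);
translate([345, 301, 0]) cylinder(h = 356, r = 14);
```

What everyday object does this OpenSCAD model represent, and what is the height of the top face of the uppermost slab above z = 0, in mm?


A stool. The seat height is 393 mm.

A 359×315×37 slab at z = 356 on four corner cylinders — a stool. The seat top is 356 + 37 = 393 mm.


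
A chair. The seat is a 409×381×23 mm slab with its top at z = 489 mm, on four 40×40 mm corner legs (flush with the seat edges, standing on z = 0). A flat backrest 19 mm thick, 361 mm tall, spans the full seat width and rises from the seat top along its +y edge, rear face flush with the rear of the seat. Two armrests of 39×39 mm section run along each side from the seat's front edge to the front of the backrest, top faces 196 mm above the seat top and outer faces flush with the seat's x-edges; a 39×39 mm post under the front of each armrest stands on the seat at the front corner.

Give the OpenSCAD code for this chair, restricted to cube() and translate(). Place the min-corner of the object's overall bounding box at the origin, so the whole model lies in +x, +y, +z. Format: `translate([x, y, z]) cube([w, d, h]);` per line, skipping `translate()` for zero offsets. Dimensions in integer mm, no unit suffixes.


translate([0, 0, 466]) cube([409, 381, 23]);
cube([40, 40, 466]);
translate([369, 0, 0]) cube([40, 40, 466]);
translate([0, 341, 0]) cube([40, 40, 466]);
translate([369, 341, 0]) cube([40, 40, 466]);
translate([0, 362, 489]) cube([409, 19, 361]);
translate([0, 0, 646]) cube([39, 362, 39]);
translate([370, 0, 646]) cube([39, 362, 39]);
translate([0, 0, 489]) cube([39, 39, 157]);
translate([370, 0, 489]) cube([39, 39, 157]);


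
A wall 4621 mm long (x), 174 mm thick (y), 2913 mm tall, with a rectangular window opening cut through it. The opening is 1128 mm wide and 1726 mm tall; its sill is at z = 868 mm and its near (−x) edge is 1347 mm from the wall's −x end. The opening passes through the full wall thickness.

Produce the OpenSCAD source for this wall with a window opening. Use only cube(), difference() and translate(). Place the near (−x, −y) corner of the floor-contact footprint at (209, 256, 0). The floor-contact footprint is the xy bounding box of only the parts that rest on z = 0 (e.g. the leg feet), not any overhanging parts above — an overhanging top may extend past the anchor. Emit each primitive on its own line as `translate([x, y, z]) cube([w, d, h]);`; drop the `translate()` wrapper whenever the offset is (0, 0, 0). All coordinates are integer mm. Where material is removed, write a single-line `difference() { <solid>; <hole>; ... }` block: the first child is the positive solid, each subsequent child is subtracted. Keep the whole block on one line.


difference() { translate([209, 256, 0]) cube([4621, 174, 2913]); translate([1556, 256, 868]) cube([1128, 174, 1726]); }


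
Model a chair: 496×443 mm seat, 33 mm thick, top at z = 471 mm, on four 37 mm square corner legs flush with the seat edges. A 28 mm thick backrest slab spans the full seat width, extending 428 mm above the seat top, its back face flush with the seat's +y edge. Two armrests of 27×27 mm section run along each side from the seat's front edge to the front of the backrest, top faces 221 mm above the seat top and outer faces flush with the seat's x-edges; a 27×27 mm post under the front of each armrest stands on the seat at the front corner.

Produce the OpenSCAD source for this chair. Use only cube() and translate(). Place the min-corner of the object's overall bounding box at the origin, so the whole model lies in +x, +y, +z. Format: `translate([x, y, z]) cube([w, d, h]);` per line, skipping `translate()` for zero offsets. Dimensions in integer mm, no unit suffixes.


translate([0, 0, 438]) cube([496, 443, 33]);
cube([37, 37, 438]);
translate([459, 0, 0]) cube([37, 37, 438]);
translate([0, 406, 0]) cube([37, 37, 438]);
translate([459, 406, 0]) cube([37, 37, 438]);
translate([0, 415, 471]) cube([496, 28, 428]);
translate([0, 0, 665]) cube([27, 415, 27]);
translate([469, 0, 665]) cube([27, 415, 27]);
translate([0, 0, 471]) cube([27, 27, 194]);
translate([469, 0, 471]) cube([27, 27, 194]);


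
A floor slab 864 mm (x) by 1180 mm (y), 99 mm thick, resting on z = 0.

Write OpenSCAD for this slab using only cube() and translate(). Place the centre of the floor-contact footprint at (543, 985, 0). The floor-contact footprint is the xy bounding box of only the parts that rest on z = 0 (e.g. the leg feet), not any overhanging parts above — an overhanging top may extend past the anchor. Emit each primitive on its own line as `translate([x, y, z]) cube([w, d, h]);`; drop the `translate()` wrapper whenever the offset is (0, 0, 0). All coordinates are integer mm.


translate([111, 395, 0]) cube([864, 1180, 99]);


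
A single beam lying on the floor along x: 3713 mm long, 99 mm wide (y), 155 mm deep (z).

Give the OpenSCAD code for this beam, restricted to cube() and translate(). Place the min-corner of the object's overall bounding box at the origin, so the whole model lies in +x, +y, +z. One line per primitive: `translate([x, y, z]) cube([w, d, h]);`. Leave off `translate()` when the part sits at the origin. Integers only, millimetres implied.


cube([3713, 99, 155]);


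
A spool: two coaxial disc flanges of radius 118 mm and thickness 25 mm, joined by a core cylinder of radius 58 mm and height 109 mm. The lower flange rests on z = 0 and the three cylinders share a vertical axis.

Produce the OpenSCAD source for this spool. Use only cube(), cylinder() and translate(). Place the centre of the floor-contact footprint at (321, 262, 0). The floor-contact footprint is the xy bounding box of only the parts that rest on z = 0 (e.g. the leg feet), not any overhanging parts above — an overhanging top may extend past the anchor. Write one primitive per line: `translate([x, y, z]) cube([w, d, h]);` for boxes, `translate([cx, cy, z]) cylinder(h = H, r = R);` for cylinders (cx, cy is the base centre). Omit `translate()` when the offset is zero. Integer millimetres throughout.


translate([321, 262, 0]) cylinder(h = 25, r = 118);
translate([321, 262, 25]) cylinder(h = 109, r = 58);
translate([321, 262, 134]) cylinder(h = 25, r = 118);


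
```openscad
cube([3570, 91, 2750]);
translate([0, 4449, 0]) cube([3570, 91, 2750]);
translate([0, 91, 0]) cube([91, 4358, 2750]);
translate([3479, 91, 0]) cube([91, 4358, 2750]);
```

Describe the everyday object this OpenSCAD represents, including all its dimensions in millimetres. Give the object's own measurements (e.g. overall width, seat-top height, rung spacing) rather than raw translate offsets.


The wall frame of a small rectangular building: four walls, each 2750 mm tall and 91 mm thick, enclosing a footprint 3570 mm (x) by 4540 mm (y) outside-to-outside, with no floor or roof. The front and back walls (the −y and +y sides) span the full width; the two side walls fit between them.


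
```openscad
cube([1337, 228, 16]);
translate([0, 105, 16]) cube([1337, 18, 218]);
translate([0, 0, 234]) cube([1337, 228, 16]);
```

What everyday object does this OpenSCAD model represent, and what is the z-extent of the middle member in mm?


An I-beam. The web height is 218 mm.

Two wide flanges with a thin centred web — an I-beam. Overall 250 mm minus two 16 mm flanges gives a web of 250 − 2·16 = 218 mm.


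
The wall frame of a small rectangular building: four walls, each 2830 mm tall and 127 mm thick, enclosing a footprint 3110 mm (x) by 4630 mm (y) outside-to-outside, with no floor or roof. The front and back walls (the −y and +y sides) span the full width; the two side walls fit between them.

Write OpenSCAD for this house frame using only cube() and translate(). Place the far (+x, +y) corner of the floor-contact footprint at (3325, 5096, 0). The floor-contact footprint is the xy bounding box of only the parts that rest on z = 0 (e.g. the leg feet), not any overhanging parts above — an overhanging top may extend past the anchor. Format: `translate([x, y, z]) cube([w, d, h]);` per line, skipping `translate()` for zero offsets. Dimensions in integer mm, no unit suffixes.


translate([215, 466, 0]) cube([3110, 127, 2830]);
translate([215, 4969, 0]) cube([3110, 127, 2830]);
translate([215, 593, 0]) cube([127, 4376, 2830]);
translate([3198, 593, 0]) cube([127, 4376, 2830]);


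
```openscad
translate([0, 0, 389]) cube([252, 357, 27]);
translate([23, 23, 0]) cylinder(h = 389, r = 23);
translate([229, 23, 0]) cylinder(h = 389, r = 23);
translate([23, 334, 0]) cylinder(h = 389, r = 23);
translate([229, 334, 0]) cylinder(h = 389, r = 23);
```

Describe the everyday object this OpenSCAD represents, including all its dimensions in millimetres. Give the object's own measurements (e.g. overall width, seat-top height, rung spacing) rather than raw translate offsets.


A simple wooden stool: a rectangular seat 252 mm (x) by 357 mm (y), 27 mm thick, top face at z = 416 mm, on four round legs, each 46 mm in diameter. The legs rest on z = 0, each leg's axis is inset half a diameter from the nearest pair of seat edges (so the leg's bounding box is flush with the corner).


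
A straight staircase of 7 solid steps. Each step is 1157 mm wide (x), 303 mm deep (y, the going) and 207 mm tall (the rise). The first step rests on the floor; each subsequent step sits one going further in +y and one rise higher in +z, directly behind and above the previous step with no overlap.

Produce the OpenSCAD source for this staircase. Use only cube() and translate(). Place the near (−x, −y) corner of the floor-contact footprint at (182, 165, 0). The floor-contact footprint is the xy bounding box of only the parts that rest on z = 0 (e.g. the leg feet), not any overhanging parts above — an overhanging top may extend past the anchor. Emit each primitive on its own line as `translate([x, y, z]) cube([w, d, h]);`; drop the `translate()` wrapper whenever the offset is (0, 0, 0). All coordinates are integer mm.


translate([182, 165, 0]) cube([1157, 303, 207]);
translate([182, 468, 207]) cube([1157, 303, 207]);
translate([182, 771, 414]) cube([1157, 303, 207]);
translate([182, 1074, 621]) cube([1157, 303, 207]);
translate([182, 1377, 828]) cube([1157, 303, 207]);
translate([182, 1680, 1035]) cube([1157, 303, 207]);
translate([182, 1983, 1242]) cube([1157, 303, 207]);


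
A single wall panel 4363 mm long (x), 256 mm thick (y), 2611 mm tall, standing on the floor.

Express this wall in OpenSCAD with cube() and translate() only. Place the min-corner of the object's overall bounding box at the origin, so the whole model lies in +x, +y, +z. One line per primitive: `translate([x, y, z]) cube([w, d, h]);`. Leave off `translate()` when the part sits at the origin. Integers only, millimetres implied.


cube([4363, 256, 2611]);


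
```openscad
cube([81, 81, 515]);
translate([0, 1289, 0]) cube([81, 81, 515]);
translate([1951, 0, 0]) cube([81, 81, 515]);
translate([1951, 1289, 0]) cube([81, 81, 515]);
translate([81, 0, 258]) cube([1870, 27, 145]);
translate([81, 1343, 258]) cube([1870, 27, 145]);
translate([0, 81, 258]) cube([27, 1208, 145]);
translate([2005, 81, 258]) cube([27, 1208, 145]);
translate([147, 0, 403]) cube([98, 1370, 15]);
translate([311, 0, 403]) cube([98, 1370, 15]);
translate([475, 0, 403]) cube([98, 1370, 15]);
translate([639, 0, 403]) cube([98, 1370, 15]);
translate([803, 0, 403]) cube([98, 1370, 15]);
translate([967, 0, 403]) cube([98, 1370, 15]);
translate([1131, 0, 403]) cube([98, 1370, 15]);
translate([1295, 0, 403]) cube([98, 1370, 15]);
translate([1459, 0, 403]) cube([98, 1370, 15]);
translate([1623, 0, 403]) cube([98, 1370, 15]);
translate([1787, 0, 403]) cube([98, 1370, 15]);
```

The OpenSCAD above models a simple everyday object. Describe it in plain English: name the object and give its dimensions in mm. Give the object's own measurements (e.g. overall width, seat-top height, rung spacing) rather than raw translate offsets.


A bed frame 2032 mm long (x) by 1370 mm wide (y). Four 81×81 mm corner posts, 515 mm tall, at the corners of the footprint. Four rails of 27 mm thickness and 145 mm height run between adjacent posts with their undersides at z = 258 mm, their outer faces flush with the outside of the frame (the two x-running rails run between the posts' inner faces; the two y-running rails run between the posts' inner faces). 11 slats, each 98 mm wide (x) and 15 mm thick, lie across the top of the two x-running rails, running the full 1370 mm width of the frame in y; along x they sit between the end posts with a 66 mm gap after the −x posts and between neighbouring slats and before the +x posts.


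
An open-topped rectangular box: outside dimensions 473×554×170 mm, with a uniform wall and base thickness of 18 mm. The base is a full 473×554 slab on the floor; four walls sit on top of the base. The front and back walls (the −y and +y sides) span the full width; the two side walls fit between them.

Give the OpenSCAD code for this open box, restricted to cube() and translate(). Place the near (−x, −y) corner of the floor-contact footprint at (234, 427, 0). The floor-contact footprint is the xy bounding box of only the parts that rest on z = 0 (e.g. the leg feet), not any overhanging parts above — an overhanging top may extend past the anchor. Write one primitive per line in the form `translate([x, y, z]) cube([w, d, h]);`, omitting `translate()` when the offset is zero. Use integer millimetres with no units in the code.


translate([234, 427, 0]) cube([473, 554, 18]);
translate([234, 427, 18]) cube([473, 18, 152]);
translate([234, 963, 18]) cube([473, 18, 152]);
translate([234, 445, 18]) cube([18, 518, 152]);
translate([689, 445, 18]) cube([18, 518, 152]);


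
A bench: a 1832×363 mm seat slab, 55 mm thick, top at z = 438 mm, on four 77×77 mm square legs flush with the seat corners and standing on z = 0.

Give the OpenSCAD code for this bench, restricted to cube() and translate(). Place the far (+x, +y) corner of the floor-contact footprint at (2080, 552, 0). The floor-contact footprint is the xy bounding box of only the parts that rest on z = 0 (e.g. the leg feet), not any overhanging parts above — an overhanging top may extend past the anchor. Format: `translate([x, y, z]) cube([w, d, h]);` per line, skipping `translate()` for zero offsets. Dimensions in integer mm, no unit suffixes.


// leg_h = 438 − 55 = 383
translate([248, 189, 383]) cube([1832, 363, 55]);
translate([248, 189, 0]) cube([77, 77, 383]);
translate([248, 475, 0]) cube([77, 77, 383]);
translate([2003, 189, 0]) cube([77, 77, 383]);
translate([2003, 475, 0]) cube([77, 77, 383]);


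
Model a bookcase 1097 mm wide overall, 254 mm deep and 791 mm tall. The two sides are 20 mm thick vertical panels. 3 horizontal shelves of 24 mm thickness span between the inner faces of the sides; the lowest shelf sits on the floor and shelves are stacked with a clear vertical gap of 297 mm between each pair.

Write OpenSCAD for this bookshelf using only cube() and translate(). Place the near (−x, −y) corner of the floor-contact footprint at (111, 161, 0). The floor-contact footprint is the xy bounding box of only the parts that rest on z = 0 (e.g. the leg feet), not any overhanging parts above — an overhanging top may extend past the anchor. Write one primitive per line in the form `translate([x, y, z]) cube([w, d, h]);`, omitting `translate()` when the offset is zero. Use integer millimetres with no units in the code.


translate([111, 161, 0]) cube([20, 254, 791]);
translate([1188, 161, 0]) cube([20, 254, 791]);
translate([131, 161, 0]) cube([1057, 254, 24]);
translate([131, 161, 321]) cube([1057, 254, 24]);
translate([131, 161, 642]) cube([1057, 254, 24]);


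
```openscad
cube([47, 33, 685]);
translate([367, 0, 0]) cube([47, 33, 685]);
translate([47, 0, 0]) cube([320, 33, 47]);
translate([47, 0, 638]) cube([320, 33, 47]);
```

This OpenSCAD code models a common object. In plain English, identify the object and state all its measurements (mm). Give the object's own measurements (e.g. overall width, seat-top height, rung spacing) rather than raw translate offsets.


A rectangular picture frame lying in the x–z plane (depth along y). The opening is 320 mm wide (x) by 591 mm tall (z), surrounded by a border 47 mm wide on all four sides. The frame is 33 mm deep and is made of two full-height vertical stiles with two horizontal rails fitted between them.


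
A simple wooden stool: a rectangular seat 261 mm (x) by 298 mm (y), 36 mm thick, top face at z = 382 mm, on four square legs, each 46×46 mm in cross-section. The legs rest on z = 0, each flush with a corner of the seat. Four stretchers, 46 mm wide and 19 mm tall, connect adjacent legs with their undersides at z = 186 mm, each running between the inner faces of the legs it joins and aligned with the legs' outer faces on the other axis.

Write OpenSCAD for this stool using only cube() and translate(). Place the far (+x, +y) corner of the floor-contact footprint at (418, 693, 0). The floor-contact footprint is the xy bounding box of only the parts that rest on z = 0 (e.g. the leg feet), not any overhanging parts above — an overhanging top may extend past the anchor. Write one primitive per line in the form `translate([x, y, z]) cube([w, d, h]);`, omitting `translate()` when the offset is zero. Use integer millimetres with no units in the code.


translate([157, 395, 346]) cube([261, 298, 36]);
translate([157, 395, 0]) cube([46, 46, 346]);
translate([372, 395, 0]) cube([46, 46, 346]);
translate([157, 647, 0]) cube([46, 46, 346]);
translate([372, 647, 0]) cube([46, 46, 346]);
translate([203, 395, 186]) cube([169, 46, 19]);
translate([203, 647, 186]) cube([169, 46, 19]);
translate([157, 441, 186]) cube([46, 206, 19]);
translate([372, 441, 186]) cube([46, 206, 19]);


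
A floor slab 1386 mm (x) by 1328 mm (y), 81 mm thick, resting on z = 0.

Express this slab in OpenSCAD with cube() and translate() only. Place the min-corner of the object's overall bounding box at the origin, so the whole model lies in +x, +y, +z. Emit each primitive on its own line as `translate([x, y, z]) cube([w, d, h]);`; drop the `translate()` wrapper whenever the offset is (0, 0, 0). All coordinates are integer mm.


cube([1386, 1328, 81]);


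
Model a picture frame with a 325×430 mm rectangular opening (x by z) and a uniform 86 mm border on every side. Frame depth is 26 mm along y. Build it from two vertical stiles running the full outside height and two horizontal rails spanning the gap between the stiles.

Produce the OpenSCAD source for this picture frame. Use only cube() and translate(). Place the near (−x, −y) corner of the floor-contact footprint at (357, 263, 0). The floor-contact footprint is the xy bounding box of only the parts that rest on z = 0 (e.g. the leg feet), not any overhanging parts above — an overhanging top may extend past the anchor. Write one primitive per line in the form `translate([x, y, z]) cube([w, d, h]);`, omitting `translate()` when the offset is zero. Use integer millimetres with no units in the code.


translate([357, 263, 0]) cube([86, 26, 602]);
translate([768, 263, 0]) cube([86, 26, 602]);
translate([443, 263, 0]) cube([325, 26, 86]);
translate([443, 263, 516]) cube([325, 26, 86]);


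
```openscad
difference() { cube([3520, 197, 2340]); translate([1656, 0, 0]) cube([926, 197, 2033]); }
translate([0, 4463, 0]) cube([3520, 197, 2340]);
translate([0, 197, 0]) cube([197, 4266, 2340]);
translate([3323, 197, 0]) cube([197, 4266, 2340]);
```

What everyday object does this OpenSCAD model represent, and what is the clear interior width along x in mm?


A single room. The interior width is 3126 mm.

Four walls enclosing a rectangle with a door in the front wall — a room. Outside width 3520 minus two 197 mm walls gives 3126 mm.


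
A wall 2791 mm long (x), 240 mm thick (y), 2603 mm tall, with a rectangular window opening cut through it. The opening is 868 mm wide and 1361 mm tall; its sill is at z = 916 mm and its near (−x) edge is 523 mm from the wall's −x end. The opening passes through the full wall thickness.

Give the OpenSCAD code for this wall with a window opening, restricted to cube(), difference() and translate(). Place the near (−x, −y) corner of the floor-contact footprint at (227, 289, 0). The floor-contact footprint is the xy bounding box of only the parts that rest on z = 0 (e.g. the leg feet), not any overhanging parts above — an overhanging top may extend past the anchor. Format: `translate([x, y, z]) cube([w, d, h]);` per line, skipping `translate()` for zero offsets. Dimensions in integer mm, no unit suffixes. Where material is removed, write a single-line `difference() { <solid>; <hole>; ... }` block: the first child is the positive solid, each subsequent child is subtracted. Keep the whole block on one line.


difference() { translate([227, 289, 0]) cube([2791, 240, 2603]); translate([750, 289, 916]) cube([868, 240, 1361]); }


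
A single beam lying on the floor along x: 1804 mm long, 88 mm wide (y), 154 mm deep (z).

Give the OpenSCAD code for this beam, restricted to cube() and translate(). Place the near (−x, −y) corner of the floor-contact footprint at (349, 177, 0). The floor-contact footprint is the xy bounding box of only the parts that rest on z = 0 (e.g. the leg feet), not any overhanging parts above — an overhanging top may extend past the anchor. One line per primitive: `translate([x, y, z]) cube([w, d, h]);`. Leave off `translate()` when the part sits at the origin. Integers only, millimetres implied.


translate([349, 177, 0]) cube([1804, 88, 154]);


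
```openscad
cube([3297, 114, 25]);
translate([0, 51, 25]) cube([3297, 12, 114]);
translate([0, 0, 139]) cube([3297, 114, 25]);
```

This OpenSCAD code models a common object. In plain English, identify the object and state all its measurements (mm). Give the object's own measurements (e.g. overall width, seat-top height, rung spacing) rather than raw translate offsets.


An I-beam lying along x, 3297 mm long. Overall section height 164 mm. Two flanges 114 mm wide (y) and 25 mm thick, one on the floor and one at the top; a web 12 mm thick runs between them, centred on the flange width.


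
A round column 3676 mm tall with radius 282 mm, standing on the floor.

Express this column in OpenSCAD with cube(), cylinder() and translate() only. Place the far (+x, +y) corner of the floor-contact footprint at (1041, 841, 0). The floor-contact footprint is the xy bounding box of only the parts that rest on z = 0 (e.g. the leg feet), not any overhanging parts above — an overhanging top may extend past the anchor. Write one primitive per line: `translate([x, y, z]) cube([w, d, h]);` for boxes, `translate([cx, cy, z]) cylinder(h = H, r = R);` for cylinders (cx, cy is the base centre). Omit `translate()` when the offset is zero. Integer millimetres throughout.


translate([759, 559, 0]) cylinder(h = 3676, r = 282);


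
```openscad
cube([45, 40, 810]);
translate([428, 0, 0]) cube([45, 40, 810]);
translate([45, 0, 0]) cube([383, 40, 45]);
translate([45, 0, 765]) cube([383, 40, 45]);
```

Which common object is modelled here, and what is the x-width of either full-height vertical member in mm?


A picture frame. The border width is 45 mm.

Four thin pieces enclosing a rectangular opening — a picture frame. The two full-height stiles are 810 mm tall; the top rail sits at z = 765 and is 45 mm tall, so the border above the opening is 810 − 765 = 45 mm, matching the stile x-width.


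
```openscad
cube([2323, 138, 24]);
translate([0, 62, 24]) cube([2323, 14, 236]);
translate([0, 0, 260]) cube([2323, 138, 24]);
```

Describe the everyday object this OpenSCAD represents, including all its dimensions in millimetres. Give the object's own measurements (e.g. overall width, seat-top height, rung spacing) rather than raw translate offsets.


An I-beam lying along x, 2323 mm long. Overall section height 284 mm. Two flanges 138 mm wide (y) and 24 mm thick, one on the floor and one at the top; a web 14 mm thick runs between them, centred on the flange width.


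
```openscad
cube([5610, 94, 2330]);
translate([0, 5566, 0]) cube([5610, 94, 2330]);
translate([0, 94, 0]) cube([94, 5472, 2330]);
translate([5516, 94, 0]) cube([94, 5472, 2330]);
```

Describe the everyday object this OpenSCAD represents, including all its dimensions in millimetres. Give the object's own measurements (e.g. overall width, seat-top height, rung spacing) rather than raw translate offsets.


The wall frame of a small rectangular building: four walls, each 2330 mm tall and 94 mm thick, enclosing a footprint 5610 mm (x) by 5660 mm (y) outside-to-outside, with no floor or roof. The front and back walls (the −y and +y sides) span the full width; the two side walls fit between them.


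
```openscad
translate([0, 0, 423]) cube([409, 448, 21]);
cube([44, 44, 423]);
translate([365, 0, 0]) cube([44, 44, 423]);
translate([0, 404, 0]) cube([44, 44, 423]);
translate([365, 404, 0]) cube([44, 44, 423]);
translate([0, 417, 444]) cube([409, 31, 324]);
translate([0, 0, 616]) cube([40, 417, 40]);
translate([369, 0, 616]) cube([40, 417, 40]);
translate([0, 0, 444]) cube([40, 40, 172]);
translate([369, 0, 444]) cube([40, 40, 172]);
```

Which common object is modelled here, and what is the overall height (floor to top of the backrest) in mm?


A chair. The overall height is 768 mm.

A slab on four corner posts with a tall panel at the back — a chair. The seat slab sits at z = 423 with thickness 21, and the 324 mm backrest starts at the seat top, so the overall height is 423 + 21 + 324 = 768 mm.


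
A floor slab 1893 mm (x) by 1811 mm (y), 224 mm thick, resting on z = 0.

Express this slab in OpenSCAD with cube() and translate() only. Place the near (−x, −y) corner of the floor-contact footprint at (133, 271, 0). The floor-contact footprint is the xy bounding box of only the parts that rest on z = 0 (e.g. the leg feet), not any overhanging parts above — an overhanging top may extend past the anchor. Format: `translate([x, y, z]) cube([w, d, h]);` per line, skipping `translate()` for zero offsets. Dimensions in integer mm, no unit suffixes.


translate([133, 271, 0]) cube([1893, 1811, 224]);
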